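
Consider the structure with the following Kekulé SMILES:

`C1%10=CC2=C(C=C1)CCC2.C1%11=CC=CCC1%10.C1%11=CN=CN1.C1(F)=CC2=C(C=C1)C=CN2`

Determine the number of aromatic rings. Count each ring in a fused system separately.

4

The SMILES encodes a six-membered carbon ring with three alternating C=C double bonds, fused to a saturated five-membered carbon ring; a six-membered carbon ring with two conjugated C=C double bonds and two sp³ carbons; a five-membered ring with nitrogens at positions 1 and 3 (one bearing H, one in a C=N bond) and two double bonds; a six-membered carbon ring with three alternating C=C double bonds, fused to a five-membered ring containing one N–H nitrogen and two C=C double bonds.
The 6-membered ring has a continuous p-orbital overlap around the ring; 3 ring double bonds give 6 π electrons. Since 6 = 4n+2 (n=1), it is aromatic (benzene ring).
The 5-membered ring has three sp³ carbons, so it is not fully conjugated — not aromatic (cyclopentane ring).
The second 6-membered ring has two sp³ carbons, so it is not fully conjugated — not aromatic (1,3-cyclohexadiene).
The 5-membered ring with two nitrogens (one N–H, one =N–) has a continuous p-orbital overlap around the ring; 2 ring double bonds (4 π electrons) plus a heteroatom lone pair (2) give 6 π electrons. That satisfies 4n+2 with n=1, so it is aromatic (imidazole).
The fused 6/5-membered bicyclic (with one N–H) is a single π system with 9 sp² atoms and 10 π electrons from ring double bonds plus a heteroatom lone pair. 10 = 4(2)+2, so the system is aromatic and both rings count as aromatic (indole).
4 of the 6 rings are aromatic. Total: 4.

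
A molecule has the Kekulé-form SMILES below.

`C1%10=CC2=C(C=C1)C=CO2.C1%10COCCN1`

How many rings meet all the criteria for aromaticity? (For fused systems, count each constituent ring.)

The SMILES encodes a six-membered carbon ring with three alternating C=C double bonds, fused to a five-membered ring containing one oxygen and two C=C double bonds; a six-membered saturated ring with an oxygen and an N–H nitrogen at positions 1 and 4.
The fused 6/5-membered bicyclic (with one oxygen) is a single π system with 9 sp² atoms and 10 π electrons from ring double bonds plus a heteroatom lone pair. 10 = 4(2)+2, so the system is aromatic and both rings count as aromatic (benzofuran).
The 6-membered ring with one oxygen and one N–H (1,4) has only sp³ atoms, so it is not fully conjugated — not aromatic (morpholine).
2 of the 3 rings are aromatic. Total: 2.

2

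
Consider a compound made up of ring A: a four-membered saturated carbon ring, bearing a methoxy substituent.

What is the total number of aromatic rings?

0

Ring A has only sp³ atoms, so it is not fully conjugated — not aromatic (cyclobutane).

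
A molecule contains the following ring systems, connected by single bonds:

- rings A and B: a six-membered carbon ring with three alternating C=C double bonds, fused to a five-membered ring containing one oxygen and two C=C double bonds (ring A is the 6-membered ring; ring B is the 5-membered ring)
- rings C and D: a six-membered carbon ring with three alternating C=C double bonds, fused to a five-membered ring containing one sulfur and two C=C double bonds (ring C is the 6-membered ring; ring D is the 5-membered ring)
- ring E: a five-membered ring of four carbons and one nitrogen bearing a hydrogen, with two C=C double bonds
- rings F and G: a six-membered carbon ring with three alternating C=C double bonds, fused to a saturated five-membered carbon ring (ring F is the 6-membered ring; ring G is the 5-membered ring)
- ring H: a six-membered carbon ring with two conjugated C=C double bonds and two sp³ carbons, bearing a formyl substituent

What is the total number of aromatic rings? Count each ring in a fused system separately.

6

Rings A and B form a fused bicyclic system (with one oxygen) with 9 sp² atoms and 10 π electrons from ring double bonds plus a heteroatom lone pair. 10 = 4(2)+2, so the system is aromatic and both rings count as aromatic (benzofuran).
Rings C and D form a fused bicyclic system (with one sulfur) with 9 sp² atoms and 10 π electrons from ring double bonds plus a heteroatom lone pair. 10 = 4(2)+2, so the system is aromatic and both rings count as aromatic (benzothiophene).
Ring E is planar and fully conjugated; 2 ring double bonds (4 π electrons) plus a heteroatom lone pair (2) give 6 π electrons. That satisfies 4n+2 with n=1, so ring E is aromatic (pyrrole).
Ring F is fully conjugated (every ring atom contributes a p orbital); 3 ring double bonds give 6 π electrons. That satisfies 4n+2 with n=1, so ring F is aromatic (benzene ring).
Ring G has three sp³ carbons, so it is not fully conjugated — not aromatic (cyclopentane ring).
Ring H has two sp³ carbons, so it is not fully conjugated — not aromatic (1,3-cyclohexadiene).
Aromatic: A, B, C, D, E, F. Total: 6.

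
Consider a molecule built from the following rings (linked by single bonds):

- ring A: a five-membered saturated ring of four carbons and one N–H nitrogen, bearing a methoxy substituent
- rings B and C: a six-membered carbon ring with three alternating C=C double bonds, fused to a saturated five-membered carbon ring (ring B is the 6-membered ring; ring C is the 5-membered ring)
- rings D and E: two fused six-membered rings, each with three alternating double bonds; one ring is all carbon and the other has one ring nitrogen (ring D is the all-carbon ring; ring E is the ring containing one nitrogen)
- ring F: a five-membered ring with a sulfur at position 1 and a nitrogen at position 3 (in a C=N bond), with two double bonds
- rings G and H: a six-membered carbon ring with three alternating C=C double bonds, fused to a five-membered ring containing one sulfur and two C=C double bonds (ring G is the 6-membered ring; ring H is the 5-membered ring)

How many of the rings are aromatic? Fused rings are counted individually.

6

Ring A has only sp³ atoms, so it is not fully conjugated — not aromatic (pyrrolidine).
Ring B is fully conjugated (every ring atom contributes a p orbital); 3 ring double bonds give 6 π electrons. 6 = 4(1)+2, so ring B is aromatic (benzene ring).
Ring C has three sp³ carbons, so it is not fully conjugated — not aromatic (cyclopentane ring).
Rings D and E form a fused bicyclic system (with one nitrogen) with 10 sp² atoms and 10 π electrons from ring double bonds. 10 = 4(2)+2, so the system is aromatic and both rings count as aromatic (quinoline).
Ring F is planar and fully conjugated; 2 ring double bonds (4 π electrons) plus a heteroatom lone pair (2) give 6 π electrons. 6 = 4(1)+2, so ring F is aromatic (thiazole).
Rings G and H form a fused bicyclic system (with one sulfur) with 9 sp² atoms and 10 π electrons from ring double bonds plus a heteroatom lone pair. 10 = 4(2)+2, so the system is aromatic and both rings count as aromatic (benzothiophene).
Aromatic: B, D, E, F, G, H. Total: 6.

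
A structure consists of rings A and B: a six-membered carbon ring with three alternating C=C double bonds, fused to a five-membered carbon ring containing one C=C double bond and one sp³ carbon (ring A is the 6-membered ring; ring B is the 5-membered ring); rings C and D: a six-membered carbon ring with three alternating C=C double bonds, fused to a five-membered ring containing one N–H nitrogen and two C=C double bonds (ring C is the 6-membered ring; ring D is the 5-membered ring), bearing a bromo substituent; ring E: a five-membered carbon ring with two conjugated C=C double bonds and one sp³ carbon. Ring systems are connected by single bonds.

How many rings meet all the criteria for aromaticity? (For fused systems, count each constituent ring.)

3

Ring A is fully conjugated (every ring atom contributes a p orbital); 3 ring double bonds give 6 π electrons. 6 = 4(1)+2, so ring A is aromatic (benzene ring).
Ring B has one sp³ carbon, so it is not fully conjugated — not aromatic (cyclopentene ring).
Rings C and D form a fused bicyclic system (with one N–H) with 9 sp² atoms and 10 π electrons from ring double bonds plus a heteroatom lone pair. 10 = 4(2)+2, so the system is aromatic and both rings count as aromatic (indole).
Ring E has one sp³ carbon, so it is not fully conjugated — not aromatic (cyclopentadiene).
Aromatic: A, C, D. Total: 3.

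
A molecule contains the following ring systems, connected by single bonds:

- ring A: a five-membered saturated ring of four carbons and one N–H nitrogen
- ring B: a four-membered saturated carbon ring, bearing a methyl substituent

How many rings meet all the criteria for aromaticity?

Ring A has only sp³ atoms, so it is not fully conjugated — not aromatic (pyrrolidine).
Ring B has only sp³ atoms, so it is not fully conjugated — not aromatic (cyclobutane).
No ring is aromatic. Total: 0.

0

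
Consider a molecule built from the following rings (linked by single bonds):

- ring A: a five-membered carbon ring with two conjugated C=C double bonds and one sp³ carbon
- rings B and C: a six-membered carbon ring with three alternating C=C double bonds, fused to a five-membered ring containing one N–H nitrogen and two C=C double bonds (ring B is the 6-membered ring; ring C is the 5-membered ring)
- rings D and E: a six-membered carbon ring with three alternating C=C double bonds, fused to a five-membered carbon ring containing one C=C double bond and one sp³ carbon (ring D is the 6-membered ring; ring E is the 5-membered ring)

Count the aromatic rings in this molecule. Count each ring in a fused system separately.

Ring A has one sp³ carbon, so it is not fully conjugated — not aromatic (cyclopentadiene).
Rings B and C form a fused bicyclic system (with one N–H) with 9 sp² atoms and 10 π electrons from ring double bonds plus a heteroatom lone pair. 10 = 4(2)+2, so the system is aromatic and both rings count as aromatic (indole).
Ring D has a continuous p-orbital overlap around the ring; 3 ring double bonds give 6 π electrons. That satisfies 4n+2 with n=1, so ring D is aromatic (benzene ring).
Ring E has one sp³ carbon, so it is not fully conjugated — not aromatic (cyclopentene ring).
Aromatic: B, C, D. Total: 3.

3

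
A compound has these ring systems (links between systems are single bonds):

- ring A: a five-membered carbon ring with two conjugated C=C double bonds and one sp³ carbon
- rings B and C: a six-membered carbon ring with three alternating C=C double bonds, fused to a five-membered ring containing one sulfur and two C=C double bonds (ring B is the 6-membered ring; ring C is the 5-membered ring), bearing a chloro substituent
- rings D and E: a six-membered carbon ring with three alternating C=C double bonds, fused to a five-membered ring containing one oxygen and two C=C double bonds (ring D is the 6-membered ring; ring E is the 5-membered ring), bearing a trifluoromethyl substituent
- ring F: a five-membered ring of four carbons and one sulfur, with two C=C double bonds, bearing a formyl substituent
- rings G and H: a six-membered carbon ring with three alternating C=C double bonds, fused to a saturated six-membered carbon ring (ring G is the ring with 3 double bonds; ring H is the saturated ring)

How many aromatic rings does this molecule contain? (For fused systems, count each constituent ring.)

6

Ring A has one sp³ carbon, so it is not fully conjugated — not aromatic (cyclopentadiene).
Rings B and C form a fused bicyclic system (with one sulfur) with 9 sp² atoms and 10 π electrons from ring double bonds plus a heteroatom lone pair. 10 = 4(2)+2, so the system is aromatic and both rings count as aromatic (benzothiophene).
Rings D and E form a fused bicyclic system (with one oxygen) with 9 sp² atoms and 10 π electrons from ring double bonds plus a heteroatom lone pair. 10 = 4(2)+2, so the system is aromatic and both rings count as aromatic (benzofuran).
Ring F has a continuous p-orbital overlap around the ring; 2 ring double bonds (4 π electrons) plus a heteroatom lone pair (2) give 6 π electrons. That satisfies 4n+2 with n=1, so ring F is aromatic (thiophene).
Ring G is fully conjugated (every ring atom contributes a p orbital); 3 ring double bonds give 6 π electrons. Since 6 = 4n+2 (n=1), ring G is aromatic (benzene ring).
Ring H has four sp³ carbons, so it is not fully conjugated — not aromatic (cyclohexane ring).
Aromatic: B, C, D, E, F, G. Total: 6.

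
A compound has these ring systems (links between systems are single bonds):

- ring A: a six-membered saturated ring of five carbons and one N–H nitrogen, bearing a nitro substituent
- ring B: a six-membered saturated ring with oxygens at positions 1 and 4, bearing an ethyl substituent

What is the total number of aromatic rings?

0

Ring A has only sp³ atoms, so it is not fully conjugated — not aromatic (piperidine).
Ring B has only sp³ atoms, so it is not fully conjugated — not aromatic (1,4-dioxane).
No ring is aromatic. Total: 0.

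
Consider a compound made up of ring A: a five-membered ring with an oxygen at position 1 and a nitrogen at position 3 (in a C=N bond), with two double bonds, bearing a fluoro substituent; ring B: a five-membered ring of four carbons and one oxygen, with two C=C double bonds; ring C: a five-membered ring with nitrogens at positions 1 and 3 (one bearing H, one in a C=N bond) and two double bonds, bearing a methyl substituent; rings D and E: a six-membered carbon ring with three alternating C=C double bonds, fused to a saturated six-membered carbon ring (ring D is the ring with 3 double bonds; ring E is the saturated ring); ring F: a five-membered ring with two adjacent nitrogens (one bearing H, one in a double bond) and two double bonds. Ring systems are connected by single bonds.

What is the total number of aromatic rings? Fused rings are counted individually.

5

Ring A is planar and fully conjugated; 2 ring double bonds (4 π electrons) plus a heteroatom lone pair (2) give 6 π electrons. Since 6 = 4n+2 (n=1), ring A is aromatic (oxazole).
Ring B is fully conjugated (every ring atom contributes a p orbital); 2 ring double bonds (4 π electrons) plus a heteroatom lone pair (2) give 6 π electrons. 6 = 4(1)+2, so ring B is aromatic (furan).
Ring C is planar and fully conjugated; 2 ring double bonds (4 π electrons) plus a heteroatom lone pair (2) give 6 π electrons. Since 6 = 4n+2 (n=1), ring C is aromatic (imidazole).
Ring D is planar and fully conjugated; 3 ring double bonds give 6 π electrons. Since 6 = 4n+2 (n=1), ring D is aromatic (benzene ring).
Ring E has four sp³ carbons, so it is not fully conjugated — not aromatic (cyclohexane ring).
Ring F has a continuous p-orbital overlap around the ring; 2 ring double bonds (4 π electrons) plus a heteroatom lone pair (2) give 6 π electrons. Since 6 = 4n+2 (n=1), ring F is aromatic (pyrazole).
Aromatic: A, B, C, D, F. Total: 5.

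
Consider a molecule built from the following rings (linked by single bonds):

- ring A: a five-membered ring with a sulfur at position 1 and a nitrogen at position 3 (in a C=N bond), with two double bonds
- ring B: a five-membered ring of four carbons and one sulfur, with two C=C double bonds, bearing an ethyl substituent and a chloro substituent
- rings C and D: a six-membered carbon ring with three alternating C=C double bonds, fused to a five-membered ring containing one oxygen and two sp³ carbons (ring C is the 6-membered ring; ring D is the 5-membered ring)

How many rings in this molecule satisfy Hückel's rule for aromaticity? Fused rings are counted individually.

Ring A has a continuous p-orbital overlap around the ring; 2 ring double bonds (4 π electrons) plus a heteroatom lone pair (2) give 6 π electrons. 6 = 4(1)+2, so ring A is aromatic (thiazole).
Ring B is planar and fully conjugated; 2 ring double bonds (4 π electrons) plus a heteroatom lone pair (2) give 6 π electrons. That satisfies 4n+2 with n=1, so ring B is aromatic (thiophene).
Ring C is planar and fully conjugated; 3 ring double bonds give 6 π electrons. 6 = 4(1)+2, so ring C is aromatic (benzene ring).
Ring D has two sp³ carbons, so it is not fully conjugated — not aromatic (oxolane ring).
Aromatic: A, B, C. Total: 3.

3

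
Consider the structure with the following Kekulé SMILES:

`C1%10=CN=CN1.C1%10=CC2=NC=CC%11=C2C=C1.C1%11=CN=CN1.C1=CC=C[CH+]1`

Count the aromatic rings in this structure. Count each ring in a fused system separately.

4

The SMILES encodes a five-membered ring with nitrogens at positions 1 and 3 (one bearing H, one in a C=N bond) and two double bonds; two fused six-membered rings, each with three alternating double bonds; one ring is all carbon and the other has one ring nitrogen; a five-membered ring with nitrogens at positions 1 and 3 (one bearing H, one in a C=N bond) and two double bonds; a five-membered all-carbon ring bearing a positive charge on one carbon, with two C=C double bonds.
The 5-membered ring with two nitrogens (one N–H, one =N–) is fully conjugated (every ring atom contributes a p orbital); 2 ring double bonds (4 π electrons) plus a heteroatom lone pair (2) give 6 π electrons. 6 = 4(1)+2, so it is aromatic (imidazole).
The fused 6/6-membered bicyclic (with one nitrogen) is a single π system with 10 sp² atoms and 10 π electrons from ring double bonds. 10 = 4(2)+2, so the system is aromatic and both rings count as aromatic (quinoline).
The second 5-membered ring with two nitrogens (one N–H, one =N–) is planar and fully conjugated; 2 ring double bonds (4 π electrons) plus a heteroatom lone pair (2) give 6 π electrons. Since 6 = 4n+2 (n=1), it is aromatic (imidazole).
The 5-membered ring has only sp² ring atoms; a planar conformation would have a fully conjugated π system of 4 electrons. But 4 = 4(1), which is 4n not 4n+2, so it is not aromatic (cyclopentadienyl cation).
4 of the 5 rings are aromatic. Total: 4.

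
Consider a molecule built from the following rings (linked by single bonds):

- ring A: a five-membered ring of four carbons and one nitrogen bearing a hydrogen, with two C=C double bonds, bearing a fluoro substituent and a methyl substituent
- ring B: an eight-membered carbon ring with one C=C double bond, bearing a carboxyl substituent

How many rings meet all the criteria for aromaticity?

1

Ring A has a continuous p-orbital overlap around the ring; 2 ring double bonds (4 π electrons) plus a heteroatom lone pair (2) give 6 π electrons. That satisfies 4n+2 with n=1, so ring A is aromatic (pyrrole).
Ring B has six sp³ carbons, so it is not fully conjugated — not aromatic (cyclooctene).
Aromatic: A. Total: 1.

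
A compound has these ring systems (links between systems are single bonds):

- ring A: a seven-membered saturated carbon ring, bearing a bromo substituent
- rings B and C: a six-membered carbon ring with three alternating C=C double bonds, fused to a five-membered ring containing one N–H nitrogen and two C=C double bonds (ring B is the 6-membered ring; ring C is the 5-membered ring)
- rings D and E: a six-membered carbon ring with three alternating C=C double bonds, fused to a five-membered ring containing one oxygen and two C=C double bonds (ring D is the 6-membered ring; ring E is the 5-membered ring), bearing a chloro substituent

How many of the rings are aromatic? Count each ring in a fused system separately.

4

Ring A has only sp³ atoms, so it is not fully conjugated — not aromatic (cycloheptane).
Rings B and C form a fused bicyclic system (with one N–H) with 9 sp² atoms and 10 π electrons from ring double bonds plus a heteroatom lone pair. 10 = 4(2)+2, so the system is aromatic and both rings count as aromatic (indole).
Rings D and E form a fused bicyclic system (with one oxygen) with 9 sp² atoms and 10 π electrons from ring double bonds plus a heteroatom lone pair. 10 = 4(2)+2, so the system is aromatic and both rings count as aromatic (benzofuran).
Aromatic: B, C, D, E. Total: 4.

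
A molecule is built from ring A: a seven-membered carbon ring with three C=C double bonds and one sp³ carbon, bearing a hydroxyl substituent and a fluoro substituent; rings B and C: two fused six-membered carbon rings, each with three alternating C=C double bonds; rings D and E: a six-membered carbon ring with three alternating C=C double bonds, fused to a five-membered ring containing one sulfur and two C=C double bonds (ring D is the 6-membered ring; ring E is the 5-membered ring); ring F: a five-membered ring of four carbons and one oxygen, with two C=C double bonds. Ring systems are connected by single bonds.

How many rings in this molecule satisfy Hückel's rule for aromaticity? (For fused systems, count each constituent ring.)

Ring A has one sp³ carbon, so it is not fully conjugated — not aromatic (cycloheptatriene).
Rings B and C form a fused bicyclic system with 10 sp² atoms and 10 π electrons from ring double bonds. 10 = 4(2)+2, so the system is aromatic and both rings count as aromatic (naphthalene).
Rings D and E form a fused bicyclic system (with one sulfur) with 9 sp² atoms and 10 π electrons from ring double bonds plus a heteroatom lone pair. 10 = 4(2)+2, so the system is aromatic and both rings count as aromatic (benzothiophene).
Ring F has a continuous p-orbital overlap around the ring; 2 ring double bonds (4 π electrons) plus a heteroatom lone pair (2) give 6 π electrons. 6 = 4(1)+2, so ring F is aromatic (furan).
Aromatic: B, C, D, E, F. Total: 5.

5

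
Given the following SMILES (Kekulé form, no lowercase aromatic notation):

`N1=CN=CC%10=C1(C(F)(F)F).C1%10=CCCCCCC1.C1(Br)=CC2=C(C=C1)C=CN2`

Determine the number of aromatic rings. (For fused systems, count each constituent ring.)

The SMILES encodes a six-membered ring with nitrogens at positions 1 and 3 and three alternating double bonds; an eight-membered carbon ring with one C=C double bond; a six-membered carbon ring with three alternating C=C double bonds, fused to a five-membered ring containing one N–H nitrogen and two C=C double bonds.
The 6-membered ring with two nitrogens (1,3) is fully conjugated (every ring atom contributes a p orbital); 3 ring double bonds give 6 π electrons. That satisfies 4n+2 with n=1, so it is aromatic (pyrimidine).
The 8-membered ring has six sp³ carbons, so it is not fully conjugated — not aromatic (cyclooctene).
The fused 6/5-membered bicyclic (with one N–H) is a single π system with 9 sp² atoms and 10 π electrons from ring double bonds plus a heteroatom lone pair. 10 = 4(2)+2, so the system is aromatic and both rings count as aromatic (indole).
3 of the 4 rings are aromatic. Total: 3.

3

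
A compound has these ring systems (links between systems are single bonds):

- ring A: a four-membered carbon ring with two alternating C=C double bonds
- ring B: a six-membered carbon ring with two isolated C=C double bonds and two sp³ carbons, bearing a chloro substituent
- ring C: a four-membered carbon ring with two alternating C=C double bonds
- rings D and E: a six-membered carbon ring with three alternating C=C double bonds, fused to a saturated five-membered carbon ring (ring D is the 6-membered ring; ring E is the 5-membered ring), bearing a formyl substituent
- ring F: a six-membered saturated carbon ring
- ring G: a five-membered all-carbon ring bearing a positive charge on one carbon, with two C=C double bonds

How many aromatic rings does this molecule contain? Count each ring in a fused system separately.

Ring A has only sp² ring atoms; a planar conformation would have a fully conjugated π system of 4 electrons. But 4 = 4(1), which is 4n not 4n+2, so ring A is not aromatic (cyclobutadiene) — cyclobutadiene is antiaromatic and distorts to a rectangle.
Ring B has two sp³ carbons, so it is not fully conjugated — not aromatic (1,4-cyclohexadiene).
Ring C has only sp² ring atoms; a planar conformation would have a fully conjugated π system of 4 electrons. But 4 = 4(1), which is 4n not 4n+2, so ring C is not aromatic (cyclobutadiene) — cyclobutadiene is antiaromatic and distorts to a rectangle.
Ring D has a continuous p-orbital overlap around the ring; 3 ring double bonds give 6 π electrons. Since 6 = 4n+2 (n=1), ring D is aromatic (benzene ring).
Ring E has three sp³ carbons, so it is not fully conjugated — not aromatic (cyclopentane ring).
Ring F has only sp³ atoms, so it is not fully conjugated — not aromatic (cyclohexane).
Ring G has only sp² ring atoms; a planar conformation would have a fully conjugated π system of 4 electrons. But 4 = 4(1), which is 4n not 4n+2, so ring G is not aromatic (cyclopentadienyl cation).
Aromatic: D. Total: 1.

1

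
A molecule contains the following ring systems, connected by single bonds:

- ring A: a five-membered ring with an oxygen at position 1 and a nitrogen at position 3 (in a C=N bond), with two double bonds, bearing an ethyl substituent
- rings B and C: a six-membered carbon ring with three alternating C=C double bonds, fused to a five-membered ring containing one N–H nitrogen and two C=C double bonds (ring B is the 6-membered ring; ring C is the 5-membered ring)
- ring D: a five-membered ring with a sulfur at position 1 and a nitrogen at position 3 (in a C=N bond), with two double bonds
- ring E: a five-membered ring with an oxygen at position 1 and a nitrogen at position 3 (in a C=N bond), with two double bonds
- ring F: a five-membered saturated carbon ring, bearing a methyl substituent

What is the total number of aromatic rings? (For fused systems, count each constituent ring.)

5

Ring A is planar and fully conjugated; 2 ring double bonds (4 π electrons) plus a heteroatom lone pair (2) give 6 π electrons. Since 6 = 4n+2 (n=1), ring A is aromatic (oxazole).
Rings B and C form a fused bicyclic system (with one N–H) with 9 sp² atoms and 10 π electrons from ring double bonds plus a heteroatom lone pair. 10 = 4(2)+2, so the system is aromatic and both rings count as aromatic (indole).
Ring D is planar and fully conjugated; 2 ring double bonds (4 π electrons) plus a heteroatom lone pair (2) give 6 π electrons. 6 = 4(1)+2, so ring D is aromatic (thiazole).
Ring E is fully conjugated (every ring atom contributes a p orbital); 2 ring double bonds (4 π electrons) plus a heteroatom lone pair (2) give 6 π electrons. 6 = 4(1)+2, so ring E is aromatic (oxazole).
Ring F has only sp³ atoms, so it is not fully conjugated — not aromatic (cyclopentane).
Aromatic: A, B, C, D, E. Total: 5.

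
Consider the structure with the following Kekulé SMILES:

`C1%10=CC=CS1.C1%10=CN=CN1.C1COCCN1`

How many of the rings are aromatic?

The SMILES encodes a five-membered ring of four carbons and one sulfur, with two C=C double bonds; a five-membered ring with nitrogens at positions 1 and 3 (one bearing H, one in a C=N bond) and two double bonds; a six-membered saturated ring with an oxygen and an N–H nitrogen at positions 1 and 4.
The 5-membered ring with one sulfur is fully conjugated (every ring atom contributes a p orbital); 2 ring double bonds (4 π electrons) plus a heteroatom lone pair (2) give 6 π electrons. 6 = 4(1)+2, so it is aromatic (thiophene).
The 5-membered ring with two nitrogens (one N–H, one =N–) has a continuous p-orbital overlap around the ring; 2 ring double bonds (4 π electrons) plus a heteroatom lone pair (2) give 6 π electrons. Since 6 = 4n+2 (n=1), it is aromatic (imidazole).
The 6-membered ring with one oxygen and one N–H (1,4) has only sp³ atoms, so it is not fully conjugated — not aromatic (morpholine).
2 of the 3 rings are aromatic. Total: 2.

2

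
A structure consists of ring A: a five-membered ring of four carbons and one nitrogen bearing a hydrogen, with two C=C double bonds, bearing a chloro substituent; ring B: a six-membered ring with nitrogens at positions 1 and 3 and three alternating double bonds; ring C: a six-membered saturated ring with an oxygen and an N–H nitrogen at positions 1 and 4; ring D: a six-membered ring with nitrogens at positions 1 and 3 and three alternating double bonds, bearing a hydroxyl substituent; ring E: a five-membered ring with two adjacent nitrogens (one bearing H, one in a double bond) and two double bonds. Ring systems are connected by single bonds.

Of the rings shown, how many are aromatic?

4

Ring A is fully conjugated (every ring atom contributes a p orbital); 2 ring double bonds (4 π electrons) plus a heteroatom lone pair (2) give 6 π electrons. Since 6 = 4n+2 (n=1), ring A is aromatic (pyrrole).
Ring B is planar and fully conjugated; 3 ring double bonds give 6 π electrons. Since 6 = 4n+2 (n=1), ring B is aromatic (pyrimidine).
Ring C has only sp³ atoms, so it is not fully conjugated — not aromatic (morpholine).
Ring D has a continuous p-orbital overlap around the ring; 3 ring double bonds give 6 π electrons. Since 6 = 4n+2 (n=1), ring D is aromatic (pyrimidine).
Ring E is planar and fully conjugated; 2 ring double bonds (4 π electrons) plus a heteroatom lone pair (2) give 6 π electrons. Since 6 = 4n+2 (n=1), ring E is aromatic (pyrazole).
Aromatic: A, B, D, E. Total: 4.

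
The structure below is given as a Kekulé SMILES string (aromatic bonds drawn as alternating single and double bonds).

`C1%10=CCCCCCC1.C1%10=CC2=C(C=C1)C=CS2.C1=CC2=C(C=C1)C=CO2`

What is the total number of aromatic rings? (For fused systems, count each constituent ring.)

The SMILES encodes an eight-membered carbon ring with one C=C double bond; a six-membered carbon ring with three alternating C=C double bonds, fused to a five-membered ring containing one sulfur and two C=C double bonds; a six-membered carbon ring with three alternating C=C double bonds, fused to a five-membered ring containing one oxygen and two C=C double bonds.
The 8-membered ring has six sp³ carbons, so it is not fully conjugated — not aromatic (cyclooctene).
The fused 6/5-membered bicyclic (with one sulfur) is a single π system with 9 sp² atoms and 10 π electrons from ring double bonds plus a heteroatom lone pair. 10 = 4(2)+2, so the system is aromatic and both rings count as aromatic (benzothiophene).
The fused 6/5-membered bicyclic (with one oxygen) is a single π system with 9 sp² atoms and 10 π electrons from ring double bonds plus a heteroatom lone pair. 10 = 4(2)+2, so the system is aromatic and both rings count as aromatic (benzofuran).
4 of the 5 rings are aromatic. Total: 4.

4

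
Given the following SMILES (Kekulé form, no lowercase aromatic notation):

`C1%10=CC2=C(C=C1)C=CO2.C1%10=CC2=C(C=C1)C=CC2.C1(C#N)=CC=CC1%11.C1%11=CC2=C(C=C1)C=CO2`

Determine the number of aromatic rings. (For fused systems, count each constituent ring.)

The SMILES encodes a six-membered carbon ring with three alternating C=C double bonds, fused to a five-membered ring containing one oxygen and two C=C double bonds; a six-membered carbon ring with three alternating C=C double bonds, fused to a five-membered carbon ring containing one C=C double bond and one sp³ carbon; a five-membered carbon ring with two conjugated C=C double bonds and one sp³ carbon; a six-membered carbon ring with three alternating C=C double bonds, fused to a five-membered ring containing one oxygen and two C=C double bonds.
The fused 6/5-membered bicyclic (with one oxygen) is a single π system with 9 sp² atoms and 10 π electrons from ring double bonds plus a heteroatom lone pair. 10 = 4(2)+2, so the system is aromatic and both rings count as aromatic (benzofuran).
The 6-membered ring has a continuous p-orbital overlap around the ring; 3 ring double bonds give 6 π electrons. 6 = 4(1)+2, so it is aromatic (benzene ring).
The 5-membered ring has one sp³ carbon, so it is not fully conjugated — not aromatic (cyclopentene ring).
The second 5-membered ring has one sp³ carbon, so it is not fully conjugated — not aromatic (cyclopentadiene).
The fused 6/5-membered bicyclic (with one oxygen) is a single π system with 9 sp² atoms and 10 π electrons from ring double bonds plus a heteroatom lone pair. 10 = 4(2)+2, so the system is aromatic and both rings count as aromatic (benzofuran).
5 of the 7 rings are aromatic. Total: 5.

5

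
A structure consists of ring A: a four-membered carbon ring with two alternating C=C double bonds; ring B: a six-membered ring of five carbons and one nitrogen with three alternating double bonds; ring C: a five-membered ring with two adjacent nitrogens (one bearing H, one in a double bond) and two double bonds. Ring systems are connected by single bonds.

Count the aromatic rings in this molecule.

2

Ring A has only sp² ring atoms; a planar conformation would have a fully conjugated π system of 4 electrons. But 4 = 4(1), which is 4n not 4n+2, so ring A is not aromatic (cyclobutadiene) — cyclobutadiene is antiaromatic and distorts to a rectangle.
Ring B has a continuous p-orbital overlap around the ring; 3 ring double bonds give 6 π electrons. 6 = 4(1)+2, so ring B is aromatic (pyridine).
Ring C has a continuous p-orbital overlap around the ring; 2 ring double bonds (4 π electrons) plus a heteroatom lone pair (2) give 6 π electrons. That satisfies 4n+2 with n=1, so ring C is aromatic (pyrazole).
Aromatic: B, C. Total: 2.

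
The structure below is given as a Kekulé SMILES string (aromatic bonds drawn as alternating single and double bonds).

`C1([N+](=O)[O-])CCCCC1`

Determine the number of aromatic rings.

0

The SMILES encodes a six-membered saturated carbon ring.
The 6-membered ring has only sp³ atoms, so it is not fully conjugated — not aromatic (cyclohexane).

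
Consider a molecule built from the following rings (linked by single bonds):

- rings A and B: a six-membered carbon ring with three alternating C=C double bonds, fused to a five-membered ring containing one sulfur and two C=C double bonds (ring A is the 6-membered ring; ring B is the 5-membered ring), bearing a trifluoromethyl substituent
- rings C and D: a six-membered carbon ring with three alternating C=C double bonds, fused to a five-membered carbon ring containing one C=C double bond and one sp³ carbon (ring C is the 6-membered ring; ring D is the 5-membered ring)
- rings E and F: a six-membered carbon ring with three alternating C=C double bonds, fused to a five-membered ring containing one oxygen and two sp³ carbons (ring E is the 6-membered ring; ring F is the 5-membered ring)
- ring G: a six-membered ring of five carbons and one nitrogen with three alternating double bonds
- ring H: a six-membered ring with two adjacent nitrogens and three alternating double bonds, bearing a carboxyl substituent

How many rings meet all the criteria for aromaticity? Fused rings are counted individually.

Rings A and B form a fused bicyclic system (with one sulfur) with 9 sp² atoms and 10 π electrons from ring double bonds plus a heteroatom lone pair. 10 = 4(2)+2, so the system is aromatic and both rings count as aromatic (benzothiophene).
Ring C has a continuous p-orbital overlap around the ring; 3 ring double bonds give 6 π electrons. 6 = 4(1)+2, so ring C is aromatic (benzene ring).
Ring D has one sp³ carbon, so it is not fully conjugated — not aromatic (cyclopentene ring).
Ring E is planar and fully conjugated; 3 ring double bonds give 6 π electrons. Since 6 = 4n+2 (n=1), ring E is aromatic (benzene ring).
Ring F has two sp³ carbons, so it is not fully conjugated — not aromatic (oxolane ring).
Ring G is planar and fully conjugated; 3 ring double bonds give 6 π electrons. Since 6 = 4n+2 (n=1), ring G is aromatic (pyridine).
Ring H is fully conjugated (every ring atom contributes a p orbital); 3 ring double bonds give 6 π electrons. Since 6 = 4n+2 (n=1), ring H is aromatic (pyridazine).
Aromatic: A, B, C, E, G, H. Total: 6.

6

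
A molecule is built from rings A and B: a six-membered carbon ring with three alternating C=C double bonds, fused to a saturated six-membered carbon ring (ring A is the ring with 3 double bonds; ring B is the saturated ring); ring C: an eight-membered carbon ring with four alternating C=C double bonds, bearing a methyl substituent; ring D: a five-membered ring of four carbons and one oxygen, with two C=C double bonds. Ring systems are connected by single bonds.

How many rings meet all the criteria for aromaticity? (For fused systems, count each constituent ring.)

2

Ring A is fully conjugated (every ring atom contributes a p orbital); 3 ring double bonds give 6 π electrons. That satisfies 4n+2 with n=1, so ring A is aromatic (benzene ring).
Ring B has four sp³ carbons, so it is not fully conjugated — not aromatic (cyclohexane ring).
Ring C has only sp² ring atoms; a planar conformation would have a fully conjugated π system of 8 electrons. But 8 = 4(2), which is 4n not 4n+2, so ring C is not aromatic (cyclooctatetraene) — cyclooctatetraene distorts into a non-planar tub to avoid antiaromaticity.
Ring D is fully conjugated (every ring atom contributes a p orbital); 2 ring double bonds (4 π electrons) plus a heteroatom lone pair (2) give 6 π electrons. Since 6 = 4n+2 (n=1), ring D is aromatic (furan).
Aromatic: A, D. Total: 2.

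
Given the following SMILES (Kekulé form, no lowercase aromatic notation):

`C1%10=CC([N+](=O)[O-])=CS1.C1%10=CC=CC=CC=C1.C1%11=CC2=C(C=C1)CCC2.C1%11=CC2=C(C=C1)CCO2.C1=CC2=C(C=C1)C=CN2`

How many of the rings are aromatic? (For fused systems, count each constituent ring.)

5

The SMILES encodes a five-membered ring of four carbons and one sulfur, with two C=C double bonds; an eight-membered carbon ring with four alternating C=C double bonds; a six-membered carbon ring with three alternating C=C double bonds, fused to a saturated five-membered carbon ring; a six-membered carbon ring with three alternating C=C double bonds, fused to a five-membered ring containing one oxygen and two sp³ carbons; a six-membered carbon ring with three alternating C=C double bonds, fused to a five-membered ring containing one N–H nitrogen and two C=C double bonds.
The 5-membered ring with one sulfur is fully conjugated (every ring atom contributes a p orbital); 2 ring double bonds (4 π electrons) plus a heteroatom lone pair (2) give 6 π electrons. Since 6 = 4n+2 (n=1), it is aromatic (thiophene).
The 8-membered ring has only sp² ring atoms; a planar conformation would have a fully conjugated π system of 8 electrons. But 8 = 4(2), which is 4n not 4n+2, so it is not aromatic (cyclooctatetraene) — cyclooctatetraene distorts into a non-planar tub to avoid antiaromaticity.
The 6-membered ring is fully conjugated (every ring atom contributes a p orbital); 3 ring double bonds give 6 π electrons. That satisfies 4n+2 with n=1, so it is aromatic (benzene ring).
The 5-membered ring has three sp³ carbons, so it is not fully conjugated — not aromatic (cyclopentane ring).
The second 6-membered ring is planar and fully conjugated; 3 ring double bonds give 6 π electrons. 6 = 4(1)+2, so it is aromatic (benzene ring).
The 5-membered ring with one oxygen has two sp³ carbons, so it is not fully conjugated — not aromatic (oxolane ring).
The fused 6/5-membered bicyclic (with one N–H) is a single π system with 9 sp² atoms and 10 π electrons from ring double bonds plus a heteroatom lone pair. 10 = 4(2)+2, so the system is aromatic and both rings count as aromatic (indole).
5 of the 8 rings are aromatic. Total: 5.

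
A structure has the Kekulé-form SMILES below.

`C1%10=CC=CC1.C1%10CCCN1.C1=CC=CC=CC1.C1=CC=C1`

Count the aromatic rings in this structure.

0

The SMILES encodes a five-membered carbon ring with two conjugated C=C double bonds and one sp³ carbon; a five-membered saturated ring of four carbons and one N–H nitrogen; a seven-membered carbon ring with three C=C double bonds and one sp³ carbon; a four-membered carbon ring with two alternating C=C double bonds.
The 5-membered ring has one sp³ carbon, so it is not fully conjugated — not aromatic (cyclopentadiene).
The 5-membered ring with one N–H has only sp³ atoms, so it is not fully conjugated — not aromatic (pyrrolidine).
The 7-membered ring has one sp³ carbon, so it is not fully conjugated — not aromatic (cycloheptatriene).
The 4-membered ring has only sp² ring atoms; a planar conformation would have a fully conjugated π system of 4 electrons. But 4 = 4(1), which is 4n not 4n+2, so it is not aromatic (cyclobutadiene) — cyclobutadiene is antiaromatic and distorts to a rectangle.
None of the rings are aromatic. Total: 0.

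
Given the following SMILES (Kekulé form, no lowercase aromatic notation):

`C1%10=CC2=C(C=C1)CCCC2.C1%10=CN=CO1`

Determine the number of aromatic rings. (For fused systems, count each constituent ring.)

2

The SMILES encodes a six-membered carbon ring with three alternating C=C double bonds, fused to a saturated six-membered carbon ring; a five-membered ring with an oxygen at position 1 and a nitrogen at position 3 (in a C=N bond), with two double bonds.
The 6-membered ring is planar and fully conjugated; 3 ring double bonds give 6 π electrons. Since 6 = 4n+2 (n=1), it is aromatic (benzene ring).
The second 6-membered ring has four sp³ carbons, so it is not fully conjugated — not aromatic (cyclohexane ring).
The 5-membered ring with one oxygen and one =N– has a continuous p-orbital overlap around the ring; 2 ring double bonds (4 π electrons) plus a heteroatom lone pair (2) give 6 π electrons. That satisfies 4n+2 with n=1, so it is aromatic (oxazole).
2 of the 3 rings are aromatic. Total: 2.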